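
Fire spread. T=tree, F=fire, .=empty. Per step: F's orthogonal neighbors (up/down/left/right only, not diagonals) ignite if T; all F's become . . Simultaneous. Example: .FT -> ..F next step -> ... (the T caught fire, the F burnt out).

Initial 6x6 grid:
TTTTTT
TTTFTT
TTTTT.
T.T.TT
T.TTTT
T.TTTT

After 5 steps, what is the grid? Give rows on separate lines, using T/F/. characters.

Step 1: 4 trees catch fire, 1 burn out
  TTTFTT
  TTF.FT
  TTTFT.
  T.T.TT
  T.TTTT
  T.TTTT
Step 2: 6 trees catch fire, 4 burn out
  TTF.FT
  TF...F
  TTF.F.
  T.T.TT
  T.TTTT
  T.TTTT
Step 3: 6 trees catch fire, 6 burn out
  TF...F
  F.....
  TF....
  T.F.FT
  T.TTTT
  T.TTTT
Step 4: 5 trees catch fire, 6 burn out
  F.....
  ......
  F.....
  T....F
  T.FTFT
  T.TTTT
Step 5: 5 trees catch fire, 5 burn out
  ......
  ......
  ......
  F.....
  T..F.F
  T.FTFT

......
......
......
F.....
T..F.F
T.FTFT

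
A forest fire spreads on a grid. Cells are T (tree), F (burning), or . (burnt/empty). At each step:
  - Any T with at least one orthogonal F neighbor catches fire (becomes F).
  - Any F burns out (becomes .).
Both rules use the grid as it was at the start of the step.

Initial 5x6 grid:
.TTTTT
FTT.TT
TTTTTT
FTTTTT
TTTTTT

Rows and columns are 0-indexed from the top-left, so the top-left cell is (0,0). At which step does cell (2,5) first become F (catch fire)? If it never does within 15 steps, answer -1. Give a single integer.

Step 1: cell (2,5)='T' (+4 fires, +2 burnt)
Step 2: cell (2,5)='T' (+5 fires, +4 burnt)
Step 3: cell (2,5)='T' (+4 fires, +5 burnt)
Step 4: cell (2,5)='T' (+4 fires, +4 burnt)
Step 5: cell (2,5)='T' (+4 fires, +4 burnt)
Step 6: cell (2,5)='F' (+4 fires, +4 burnt)
  -> target ignites at step 6
Step 7: cell (2,5)='.' (+1 fires, +4 burnt)
Step 8: cell (2,5)='.' (+0 fires, +1 burnt)
  fire out at step 8

6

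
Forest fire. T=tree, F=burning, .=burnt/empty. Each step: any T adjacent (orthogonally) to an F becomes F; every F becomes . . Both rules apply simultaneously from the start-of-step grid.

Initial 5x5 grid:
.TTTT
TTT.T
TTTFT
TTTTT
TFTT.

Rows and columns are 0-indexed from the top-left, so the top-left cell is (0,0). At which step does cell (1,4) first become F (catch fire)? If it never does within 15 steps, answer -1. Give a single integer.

Step 1: cell (1,4)='T' (+6 fires, +2 burnt)
Step 2: cell (1,4)='F' (+7 fires, +6 burnt)
  -> target ignites at step 2
Step 3: cell (1,4)='.' (+4 fires, +7 burnt)
Step 4: cell (1,4)='.' (+3 fires, +4 burnt)
Step 5: cell (1,4)='.' (+0 fires, +3 burnt)
  fire out at step 5

2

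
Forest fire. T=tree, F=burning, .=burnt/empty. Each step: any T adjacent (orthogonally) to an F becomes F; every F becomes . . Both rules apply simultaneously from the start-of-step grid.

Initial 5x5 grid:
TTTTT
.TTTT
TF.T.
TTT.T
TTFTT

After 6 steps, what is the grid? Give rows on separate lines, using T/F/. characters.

Step 1: 6 trees catch fire, 2 burn out
  TTTTT
  .FTTT
  F..T.
  TFF.T
  TF.FT
Step 2: 5 trees catch fire, 6 burn out
  TFTTT
  ..FTT
  ...T.
  F...T
  F...F
Step 3: 4 trees catch fire, 5 burn out
  F.FTT
  ...FT
  ...T.
  ....F
  .....
Step 4: 3 trees catch fire, 4 burn out
  ...FT
  ....F
  ...F.
  .....
  .....
Step 5: 1 trees catch fire, 3 burn out
  ....F
  .....
  .....
  .....
  .....
Step 6: 0 trees catch fire, 1 burn out
  .....
  .....
  .....
  .....
  .....

.....
.....
.....
.....
.....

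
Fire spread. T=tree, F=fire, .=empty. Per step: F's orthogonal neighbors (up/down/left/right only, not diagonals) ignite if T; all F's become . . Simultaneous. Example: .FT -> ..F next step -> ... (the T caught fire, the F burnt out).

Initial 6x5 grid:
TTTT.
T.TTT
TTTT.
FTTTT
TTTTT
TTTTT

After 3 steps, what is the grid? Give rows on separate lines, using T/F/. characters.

Step 1: 3 trees catch fire, 1 burn out
  TTTT.
  T.TTT
  FTTT.
  .FTTT
  FTTTT
  TTTTT
Step 2: 5 trees catch fire, 3 burn out
  TTTT.
  F.TTT
  .FTT.
  ..FTT
  .FTTT
  FTTTT
Step 3: 5 trees catch fire, 5 burn out
  FTTT.
  ..TTT
  ..FT.
  ...FT
  ..FTT
  .FTTT

FTTT.
..TTT
..FT.
...FT
..FTT
.FTTT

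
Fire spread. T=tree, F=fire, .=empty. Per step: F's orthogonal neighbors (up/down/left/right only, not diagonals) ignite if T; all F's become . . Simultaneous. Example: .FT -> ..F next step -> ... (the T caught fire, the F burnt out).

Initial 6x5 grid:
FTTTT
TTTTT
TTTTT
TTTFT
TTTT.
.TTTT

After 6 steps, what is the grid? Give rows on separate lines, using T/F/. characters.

Step 1: 6 trees catch fire, 2 burn out
  .FTTT
  FTTTT
  TTTFT
  TTF.F
  TTTF.
  .TTTT
Step 2: 9 trees catch fire, 6 burn out
  ..FTT
  .FTFT
  FTF.F
  TF...
  TTF..
  .TTFT
Step 3: 8 trees catch fire, 9 burn out
  ...FT
  ..F.F
  .F...
  F....
  TF...
  .TF.F
Step 4: 3 trees catch fire, 8 burn out
  ....F
  .....
  .....
  .....
  F....
  .F...
Step 5: 0 trees catch fire, 3 burn out
  .....
  .....
  .....
  .....
  .....
  .....
Step 6: 0 trees catch fire, 0 burn out
  .....
  .....
  .....
  .....
  .....
  .....

.....
.....
.....
.....
.....
.....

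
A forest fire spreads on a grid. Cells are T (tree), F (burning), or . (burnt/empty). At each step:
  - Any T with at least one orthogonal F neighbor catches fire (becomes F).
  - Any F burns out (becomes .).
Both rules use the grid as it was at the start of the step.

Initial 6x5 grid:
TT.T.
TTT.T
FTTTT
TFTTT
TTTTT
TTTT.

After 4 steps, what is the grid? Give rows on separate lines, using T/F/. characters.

Step 1: 5 trees catch fire, 2 burn out
  TT.T.
  FTT.T
  .FTTT
  F.FTT
  TFTTT
  TTTT.
Step 2: 7 trees catch fire, 5 burn out
  FT.T.
  .FT.T
  ..FTT
  ...FT
  F.FTT
  TFTT.
Step 3: 7 trees catch fire, 7 burn out
  .F.T.
  ..F.T
  ...FT
  ....F
  ...FT
  F.FT.
Step 4: 3 trees catch fire, 7 burn out
  ...T.
  ....T
  ....F
  .....
  ....F
  ...F.

...T.
....T
....F
.....
....F
...F.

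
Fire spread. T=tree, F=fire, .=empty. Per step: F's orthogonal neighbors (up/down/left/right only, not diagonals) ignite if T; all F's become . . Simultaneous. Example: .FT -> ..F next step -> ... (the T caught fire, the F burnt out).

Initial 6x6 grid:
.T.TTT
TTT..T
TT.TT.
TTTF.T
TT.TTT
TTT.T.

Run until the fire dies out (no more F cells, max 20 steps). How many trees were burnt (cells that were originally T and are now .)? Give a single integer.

Answer: 21

Derivation:
Step 1: +3 fires, +1 burnt (F count now 3)
Step 2: +3 fires, +3 burnt (F count now 3)
Step 3: +5 fires, +3 burnt (F count now 5)
Step 4: +5 fires, +5 burnt (F count now 5)
Step 5: +5 fires, +5 burnt (F count now 5)
Step 6: +0 fires, +5 burnt (F count now 0)
Fire out after step 6
Initially T: 25, now '.': 32
Total burnt (originally-T cells now '.'): 21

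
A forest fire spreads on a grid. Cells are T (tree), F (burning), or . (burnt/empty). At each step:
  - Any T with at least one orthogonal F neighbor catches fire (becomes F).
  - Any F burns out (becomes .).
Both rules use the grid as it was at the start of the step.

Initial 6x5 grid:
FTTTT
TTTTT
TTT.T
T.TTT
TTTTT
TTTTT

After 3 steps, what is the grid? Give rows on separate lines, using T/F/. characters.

Step 1: 2 trees catch fire, 1 burn out
  .FTTT
  FTTTT
  TTT.T
  T.TTT
  TTTTT
  TTTTT
Step 2: 3 trees catch fire, 2 burn out
  ..FTT
  .FTTT
  FTT.T
  T.TTT
  TTTTT
  TTTTT
Step 3: 4 trees catch fire, 3 burn out
  ...FT
  ..FTT
  .FT.T
  F.TTT
  TTTTT
  TTTTT

...FT
..FTT
.FT.T
F.TTT
TTTTT
TTTTT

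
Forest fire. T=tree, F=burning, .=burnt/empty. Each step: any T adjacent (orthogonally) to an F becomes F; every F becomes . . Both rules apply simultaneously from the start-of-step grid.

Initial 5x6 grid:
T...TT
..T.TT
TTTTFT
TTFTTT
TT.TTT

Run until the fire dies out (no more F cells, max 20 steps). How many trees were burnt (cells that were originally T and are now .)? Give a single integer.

Step 1: +7 fires, +2 burnt (F count now 7)
Step 2: +9 fires, +7 burnt (F count now 9)
Step 3: +4 fires, +9 burnt (F count now 4)
Step 4: +0 fires, +4 burnt (F count now 0)
Fire out after step 4
Initially T: 21, now '.': 29
Total burnt (originally-T cells now '.'): 20

Answer: 20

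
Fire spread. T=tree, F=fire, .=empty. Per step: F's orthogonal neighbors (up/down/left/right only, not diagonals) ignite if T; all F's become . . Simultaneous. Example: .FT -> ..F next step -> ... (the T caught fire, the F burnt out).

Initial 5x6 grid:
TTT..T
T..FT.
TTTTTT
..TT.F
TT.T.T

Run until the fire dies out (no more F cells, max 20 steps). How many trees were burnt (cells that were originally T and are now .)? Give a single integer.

Step 1: +4 fires, +2 burnt (F count now 4)
Step 2: +3 fires, +4 burnt (F count now 3)
Step 3: +3 fires, +3 burnt (F count now 3)
Step 4: +1 fires, +3 burnt (F count now 1)
Step 5: +1 fires, +1 burnt (F count now 1)
Step 6: +1 fires, +1 burnt (F count now 1)
Step 7: +1 fires, +1 burnt (F count now 1)
Step 8: +1 fires, +1 burnt (F count now 1)
Step 9: +0 fires, +1 burnt (F count now 0)
Fire out after step 9
Initially T: 18, now '.': 27
Total burnt (originally-T cells now '.'): 15

Answer: 15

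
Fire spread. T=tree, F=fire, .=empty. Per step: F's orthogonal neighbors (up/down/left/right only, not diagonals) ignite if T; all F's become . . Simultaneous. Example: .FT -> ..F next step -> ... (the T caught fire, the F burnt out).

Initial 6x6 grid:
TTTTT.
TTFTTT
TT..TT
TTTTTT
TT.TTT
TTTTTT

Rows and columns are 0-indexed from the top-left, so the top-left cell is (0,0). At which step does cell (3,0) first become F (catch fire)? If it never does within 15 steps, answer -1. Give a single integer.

Step 1: cell (3,0)='T' (+3 fires, +1 burnt)
Step 2: cell (3,0)='T' (+5 fires, +3 burnt)
Step 3: cell (3,0)='T' (+6 fires, +5 burnt)
Step 4: cell (3,0)='F' (+5 fires, +6 burnt)
  -> target ignites at step 4
Step 5: cell (3,0)='.' (+5 fires, +5 burnt)
Step 6: cell (3,0)='.' (+5 fires, +5 burnt)
Step 7: cell (3,0)='.' (+2 fires, +5 burnt)
Step 8: cell (3,0)='.' (+0 fires, +2 burnt)
  fire out at step 8

4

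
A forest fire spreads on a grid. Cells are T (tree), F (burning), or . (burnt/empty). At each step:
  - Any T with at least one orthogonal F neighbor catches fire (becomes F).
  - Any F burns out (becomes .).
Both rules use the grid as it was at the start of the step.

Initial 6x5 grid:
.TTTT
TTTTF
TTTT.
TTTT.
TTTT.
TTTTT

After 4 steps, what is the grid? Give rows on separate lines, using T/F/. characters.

Step 1: 2 trees catch fire, 1 burn out
  .TTTF
  TTTF.
  TTTT.
  TTTT.
  TTTT.
  TTTTT
Step 2: 3 trees catch fire, 2 burn out
  .TTF.
  TTF..
  TTTF.
  TTTT.
  TTTT.
  TTTTT
Step 3: 4 trees catch fire, 3 burn out
  .TF..
  TF...
  TTF..
  TTTF.
  TTTT.
  TTTTT
Step 4: 5 trees catch fire, 4 burn out
  .F...
  F....
  TF...
  TTF..
  TTTF.
  TTTTT

.F...
F....
TF...
TTF..
TTTF.
TTTTT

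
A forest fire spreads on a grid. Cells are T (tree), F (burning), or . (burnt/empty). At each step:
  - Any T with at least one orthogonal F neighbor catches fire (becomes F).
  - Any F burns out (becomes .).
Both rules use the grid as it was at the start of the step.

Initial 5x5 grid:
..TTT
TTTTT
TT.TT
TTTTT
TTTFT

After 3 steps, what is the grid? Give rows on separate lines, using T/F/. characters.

Step 1: 3 trees catch fire, 1 burn out
  ..TTT
  TTTTT
  TT.TT
  TTTFT
  TTF.F
Step 2: 4 trees catch fire, 3 burn out
  ..TTT
  TTTTT
  TT.FT
  TTF.F
  TF...
Step 3: 4 trees catch fire, 4 burn out
  ..TTT
  TTTFT
  TT..F
  TF...
  F....

..TTT
TTTFT
TT..F
TF...
F....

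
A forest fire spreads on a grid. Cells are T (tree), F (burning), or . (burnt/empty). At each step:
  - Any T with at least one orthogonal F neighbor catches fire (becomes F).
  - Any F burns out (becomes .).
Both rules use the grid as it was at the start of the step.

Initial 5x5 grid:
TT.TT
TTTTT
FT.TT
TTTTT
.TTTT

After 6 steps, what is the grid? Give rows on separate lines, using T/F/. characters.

Step 1: 3 trees catch fire, 1 burn out
  TT.TT
  FTTTT
  .F.TT
  FTTTT
  .TTTT
Step 2: 3 trees catch fire, 3 burn out
  FT.TT
  .FTTT
  ...TT
  .FTTT
  .TTTT
Step 3: 4 trees catch fire, 3 burn out
  .F.TT
  ..FTT
  ...TT
  ..FTT
  .FTTT
Step 4: 3 trees catch fire, 4 burn out
  ...TT
  ...FT
  ...TT
  ...FT
  ..FTT
Step 5: 5 trees catch fire, 3 burn out
  ...FT
  ....F
  ...FT
  ....F
  ...FT
Step 6: 3 trees catch fire, 5 burn out
  ....F
  .....
  ....F
  .....
  ....F

....F
.....
....F
.....
....F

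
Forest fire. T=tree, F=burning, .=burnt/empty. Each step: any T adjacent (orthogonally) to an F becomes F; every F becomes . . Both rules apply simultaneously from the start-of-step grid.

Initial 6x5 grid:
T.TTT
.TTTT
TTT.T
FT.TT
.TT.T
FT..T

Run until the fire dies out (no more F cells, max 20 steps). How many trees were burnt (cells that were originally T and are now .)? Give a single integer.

Step 1: +3 fires, +2 burnt (F count now 3)
Step 2: +2 fires, +3 burnt (F count now 2)
Step 3: +3 fires, +2 burnt (F count now 3)
Step 4: +1 fires, +3 burnt (F count now 1)
Step 5: +2 fires, +1 burnt (F count now 2)
Step 6: +2 fires, +2 burnt (F count now 2)
Step 7: +2 fires, +2 burnt (F count now 2)
Step 8: +1 fires, +2 burnt (F count now 1)
Step 9: +2 fires, +1 burnt (F count now 2)
Step 10: +1 fires, +2 burnt (F count now 1)
Step 11: +0 fires, +1 burnt (F count now 0)
Fire out after step 11
Initially T: 20, now '.': 29
Total burnt (originally-T cells now '.'): 19

Answer: 19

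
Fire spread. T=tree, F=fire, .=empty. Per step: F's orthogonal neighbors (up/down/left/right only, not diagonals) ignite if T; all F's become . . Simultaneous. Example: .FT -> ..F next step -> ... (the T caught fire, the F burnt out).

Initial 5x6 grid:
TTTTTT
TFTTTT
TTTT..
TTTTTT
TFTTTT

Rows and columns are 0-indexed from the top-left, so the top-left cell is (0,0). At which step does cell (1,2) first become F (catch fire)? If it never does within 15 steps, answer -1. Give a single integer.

Step 1: cell (1,2)='F' (+7 fires, +2 burnt)
  -> target ignites at step 1
Step 2: cell (1,2)='.' (+8 fires, +7 burnt)
Step 3: cell (1,2)='.' (+5 fires, +8 burnt)
Step 4: cell (1,2)='.' (+4 fires, +5 burnt)
Step 5: cell (1,2)='.' (+2 fires, +4 burnt)
Step 6: cell (1,2)='.' (+0 fires, +2 burnt)
  fire out at step 6

1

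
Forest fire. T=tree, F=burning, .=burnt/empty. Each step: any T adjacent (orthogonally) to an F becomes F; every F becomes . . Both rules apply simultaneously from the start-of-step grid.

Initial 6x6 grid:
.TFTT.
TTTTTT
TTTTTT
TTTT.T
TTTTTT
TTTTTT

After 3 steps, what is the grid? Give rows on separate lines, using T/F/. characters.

Step 1: 3 trees catch fire, 1 burn out
  .F.FT.
  TTFTTT
  TTTTTT
  TTTT.T
  TTTTTT
  TTTTTT
Step 2: 4 trees catch fire, 3 burn out
  ....F.
  TF.FTT
  TTFTTT
  TTTT.T
  TTTTTT
  TTTTTT
Step 3: 5 trees catch fire, 4 burn out
  ......
  F...FT
  TF.FTT
  TTFT.T
  TTTTTT
  TTTTTT

......
F...FT
TF.FTT
TTFT.T
TTTTTT
TTTTTT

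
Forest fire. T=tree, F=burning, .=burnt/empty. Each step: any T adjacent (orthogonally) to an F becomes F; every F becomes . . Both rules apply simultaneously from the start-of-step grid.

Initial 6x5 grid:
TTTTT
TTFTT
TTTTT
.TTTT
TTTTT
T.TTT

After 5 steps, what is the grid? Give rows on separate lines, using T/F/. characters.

Step 1: 4 trees catch fire, 1 burn out
  TTFTT
  TF.FT
  TTFTT
  .TTTT
  TTTTT
  T.TTT
Step 2: 7 trees catch fire, 4 burn out
  TF.FT
  F...F
  TF.FT
  .TFTT
  TTTTT
  T.TTT
Step 3: 7 trees catch fire, 7 burn out
  F...F
  .....
  F...F
  .F.FT
  TTFTT
  T.TTT
Step 4: 4 trees catch fire, 7 burn out
  .....
  .....
  .....
  ....F
  TF.FT
  T.FTT
Step 5: 3 trees catch fire, 4 burn out
  .....
  .....
  .....
  .....
  F...F
  T..FT

.....
.....
.....
.....
F...F
T..FT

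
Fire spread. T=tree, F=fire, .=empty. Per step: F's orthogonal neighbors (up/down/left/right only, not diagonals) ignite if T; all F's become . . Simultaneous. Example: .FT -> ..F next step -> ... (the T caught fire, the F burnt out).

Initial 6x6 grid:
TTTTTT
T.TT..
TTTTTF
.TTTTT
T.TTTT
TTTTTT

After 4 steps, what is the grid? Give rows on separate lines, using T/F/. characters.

Step 1: 2 trees catch fire, 1 burn out
  TTTTTT
  T.TT..
  TTTTF.
  .TTTTF
  T.TTTT
  TTTTTT
Step 2: 3 trees catch fire, 2 burn out
  TTTTTT
  T.TT..
  TTTF..
  .TTTF.
  T.TTTF
  TTTTTT
Step 3: 5 trees catch fire, 3 burn out
  TTTTTT
  T.TF..
  TTF...
  .TTF..
  T.TTF.
  TTTTTF
Step 4: 6 trees catch fire, 5 burn out
  TTTFTT
  T.F...
  TF....
  .TF...
  T.TF..
  TTTTF.

TTTFTT
T.F...
TF....
.TF...
T.TF..
TTTTF.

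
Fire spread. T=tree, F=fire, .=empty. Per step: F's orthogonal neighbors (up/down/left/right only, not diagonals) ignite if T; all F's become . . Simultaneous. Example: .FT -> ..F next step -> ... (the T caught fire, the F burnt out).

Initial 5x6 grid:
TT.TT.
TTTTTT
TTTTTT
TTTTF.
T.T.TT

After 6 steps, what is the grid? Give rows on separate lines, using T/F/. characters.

Step 1: 3 trees catch fire, 1 burn out
  TT.TT.
  TTTTTT
  TTTTFT
  TTTF..
  T.T.FT
Step 2: 5 trees catch fire, 3 burn out
  TT.TT.
  TTTTFT
  TTTF.F
  TTF...
  T.T..F
Step 3: 6 trees catch fire, 5 burn out
  TT.TF.
  TTTF.F
  TTF...
  TF....
  T.F...
Step 4: 4 trees catch fire, 6 burn out
  TT.F..
  TTF...
  TF....
  F.....
  T.....
Step 5: 3 trees catch fire, 4 burn out
  TT....
  TF....
  F.....
  ......
  F.....
Step 6: 2 trees catch fire, 3 burn out
  TF....
  F.....
  ......
  ......
  ......

TF....
F.....
......
......
......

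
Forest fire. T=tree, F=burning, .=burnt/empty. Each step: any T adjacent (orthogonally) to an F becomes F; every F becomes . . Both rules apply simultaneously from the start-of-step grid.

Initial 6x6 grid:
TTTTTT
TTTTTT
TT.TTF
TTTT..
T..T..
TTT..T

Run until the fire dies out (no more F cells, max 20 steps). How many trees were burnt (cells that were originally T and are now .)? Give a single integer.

Answer: 25

Derivation:
Step 1: +2 fires, +1 burnt (F count now 2)
Step 2: +3 fires, +2 burnt (F count now 3)
Step 3: +3 fires, +3 burnt (F count now 3)
Step 4: +4 fires, +3 burnt (F count now 4)
Step 5: +3 fires, +4 burnt (F count now 3)
Step 6: +4 fires, +3 burnt (F count now 4)
Step 7: +3 fires, +4 burnt (F count now 3)
Step 8: +1 fires, +3 burnt (F count now 1)
Step 9: +1 fires, +1 burnt (F count now 1)
Step 10: +1 fires, +1 burnt (F count now 1)
Step 11: +0 fires, +1 burnt (F count now 0)
Fire out after step 11
Initially T: 26, now '.': 35
Total burnt (originally-T cells now '.'): 25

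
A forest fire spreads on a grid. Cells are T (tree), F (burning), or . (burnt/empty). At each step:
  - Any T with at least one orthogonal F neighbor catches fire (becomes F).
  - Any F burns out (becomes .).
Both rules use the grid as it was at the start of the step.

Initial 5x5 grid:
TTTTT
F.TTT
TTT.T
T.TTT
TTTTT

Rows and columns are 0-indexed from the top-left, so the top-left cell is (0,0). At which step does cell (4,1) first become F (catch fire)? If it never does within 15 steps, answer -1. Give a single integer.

Step 1: cell (4,1)='T' (+2 fires, +1 burnt)
Step 2: cell (4,1)='T' (+3 fires, +2 burnt)
Step 3: cell (4,1)='T' (+3 fires, +3 burnt)
Step 4: cell (4,1)='F' (+4 fires, +3 burnt)
  -> target ignites at step 4
Step 5: cell (4,1)='.' (+4 fires, +4 burnt)
Step 6: cell (4,1)='.' (+3 fires, +4 burnt)
Step 7: cell (4,1)='.' (+2 fires, +3 burnt)
Step 8: cell (4,1)='.' (+0 fires, +2 burnt)
  fire out at step 8

4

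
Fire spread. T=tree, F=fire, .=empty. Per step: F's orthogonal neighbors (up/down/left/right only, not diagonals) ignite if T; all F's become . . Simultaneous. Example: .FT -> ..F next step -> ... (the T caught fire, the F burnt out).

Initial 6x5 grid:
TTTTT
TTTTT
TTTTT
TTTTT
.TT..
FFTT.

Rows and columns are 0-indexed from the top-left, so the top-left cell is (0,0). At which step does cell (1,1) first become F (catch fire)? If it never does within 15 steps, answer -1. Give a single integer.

Step 1: cell (1,1)='T' (+2 fires, +2 burnt)
Step 2: cell (1,1)='T' (+3 fires, +2 burnt)
Step 3: cell (1,1)='T' (+3 fires, +3 burnt)
Step 4: cell (1,1)='F' (+4 fires, +3 burnt)
  -> target ignites at step 4
Step 5: cell (1,1)='.' (+5 fires, +4 burnt)
Step 6: cell (1,1)='.' (+4 fires, +5 burnt)
Step 7: cell (1,1)='.' (+2 fires, +4 burnt)
Step 8: cell (1,1)='.' (+1 fires, +2 burnt)
Step 9: cell (1,1)='.' (+0 fires, +1 burnt)
  fire out at step 9

4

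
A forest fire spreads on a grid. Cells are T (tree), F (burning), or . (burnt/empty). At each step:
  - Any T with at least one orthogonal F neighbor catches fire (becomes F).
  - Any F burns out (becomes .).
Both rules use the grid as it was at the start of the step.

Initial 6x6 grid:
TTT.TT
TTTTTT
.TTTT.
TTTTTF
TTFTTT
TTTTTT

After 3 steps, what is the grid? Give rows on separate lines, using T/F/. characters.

Step 1: 6 trees catch fire, 2 burn out
  TTT.TT
  TTTTTT
  .TTTT.
  TTFTF.
  TF.FTF
  TTFTTT
Step 2: 9 trees catch fire, 6 burn out
  TTT.TT
  TTTTTT
  .TFTF.
  TF.F..
  F...F.
  TF.FTF
Step 3: 7 trees catch fire, 9 burn out
  TTT.TT
  TTFTFT
  .F.F..
  F.....
  ......
  F...F.

TTT.TT
TTFTFT
.F.F..
F.....
......
F...F.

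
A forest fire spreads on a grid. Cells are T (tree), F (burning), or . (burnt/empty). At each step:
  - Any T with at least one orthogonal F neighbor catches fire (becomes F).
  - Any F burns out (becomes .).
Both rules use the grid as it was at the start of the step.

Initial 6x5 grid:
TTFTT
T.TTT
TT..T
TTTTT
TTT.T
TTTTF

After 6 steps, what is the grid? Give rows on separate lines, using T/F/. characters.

Step 1: 5 trees catch fire, 2 burn out
  TF.FT
  T.FTT
  TT..T
  TTTTT
  TTT.F
  TTTF.
Step 2: 5 trees catch fire, 5 burn out
  F...F
  T..FT
  TT..T
  TTTTF
  TTT..
  TTF..
Step 3: 6 trees catch fire, 5 burn out
  .....
  F...F
  TT..F
  TTTF.
  TTF..
  TF...
Step 4: 4 trees catch fire, 6 burn out
  .....
  .....
  FT...
  TTF..
  TF...
  F....
Step 5: 4 trees catch fire, 4 burn out
  .....
  .....
  .F...
  FF...
  F....
  .....
Step 6: 0 trees catch fire, 4 burn out
  .....
  .....
  .....
  .....
  .....
  .....

.....
.....
.....
.....
.....
.....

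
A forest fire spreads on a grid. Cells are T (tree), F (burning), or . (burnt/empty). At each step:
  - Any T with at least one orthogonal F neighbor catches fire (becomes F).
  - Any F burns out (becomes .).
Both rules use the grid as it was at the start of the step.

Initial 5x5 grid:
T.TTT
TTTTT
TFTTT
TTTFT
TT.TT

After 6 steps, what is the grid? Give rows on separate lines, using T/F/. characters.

Step 1: 8 trees catch fire, 2 burn out
  T.TTT
  TFTTT
  F.FFT
  TFF.F
  TT.FT
Step 2: 7 trees catch fire, 8 burn out
  T.TTT
  F.FFT
  ....F
  F....
  TF..F
Step 3: 5 trees catch fire, 7 burn out
  F.FFT
  ....F
  .....
  .....
  F....
Step 4: 1 trees catch fire, 5 burn out
  ....F
  .....
  .....
  .....
  .....
Step 5: 0 trees catch fire, 1 burn out
  .....
  .....
  .....
  .....
  .....
Step 6: 0 trees catch fire, 0 burn out
  .....
  .....
  .....
  .....
  .....

.....
.....
.....
.....
.....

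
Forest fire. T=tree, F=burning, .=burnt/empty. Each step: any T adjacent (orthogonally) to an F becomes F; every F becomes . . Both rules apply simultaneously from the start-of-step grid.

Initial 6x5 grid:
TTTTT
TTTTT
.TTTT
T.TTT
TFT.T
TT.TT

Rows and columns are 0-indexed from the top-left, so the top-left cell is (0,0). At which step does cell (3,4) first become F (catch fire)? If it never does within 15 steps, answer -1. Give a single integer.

Step 1: cell (3,4)='T' (+3 fires, +1 burnt)
Step 2: cell (3,4)='T' (+3 fires, +3 burnt)
Step 3: cell (3,4)='T' (+2 fires, +3 burnt)
Step 4: cell (3,4)='F' (+4 fires, +2 burnt)
  -> target ignites at step 4
Step 5: cell (3,4)='.' (+5 fires, +4 burnt)
Step 6: cell (3,4)='.' (+5 fires, +5 burnt)
Step 7: cell (3,4)='.' (+3 fires, +5 burnt)
Step 8: cell (3,4)='.' (+0 fires, +3 burnt)
  fire out at step 8

4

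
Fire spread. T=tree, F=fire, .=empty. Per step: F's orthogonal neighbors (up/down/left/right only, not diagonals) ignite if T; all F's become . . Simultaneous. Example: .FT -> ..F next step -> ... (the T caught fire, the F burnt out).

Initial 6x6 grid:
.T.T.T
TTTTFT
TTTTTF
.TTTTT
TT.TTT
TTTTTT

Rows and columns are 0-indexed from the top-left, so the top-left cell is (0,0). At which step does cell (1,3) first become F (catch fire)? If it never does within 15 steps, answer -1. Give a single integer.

Step 1: cell (1,3)='F' (+4 fires, +2 burnt)
  -> target ignites at step 1
Step 2: cell (1,3)='.' (+6 fires, +4 burnt)
Step 3: cell (1,3)='.' (+5 fires, +6 burnt)
Step 4: cell (1,3)='.' (+6 fires, +5 burnt)
Step 5: cell (1,3)='.' (+3 fires, +6 burnt)
Step 6: cell (1,3)='.' (+2 fires, +3 burnt)
Step 7: cell (1,3)='.' (+2 fires, +2 burnt)
Step 8: cell (1,3)='.' (+1 fires, +2 burnt)
Step 9: cell (1,3)='.' (+0 fires, +1 burnt)
  fire out at step 9

1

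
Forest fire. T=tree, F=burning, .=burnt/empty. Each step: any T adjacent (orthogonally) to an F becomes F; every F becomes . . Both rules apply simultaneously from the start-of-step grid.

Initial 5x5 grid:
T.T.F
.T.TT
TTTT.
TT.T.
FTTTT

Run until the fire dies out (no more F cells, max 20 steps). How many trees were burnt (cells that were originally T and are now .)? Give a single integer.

Step 1: +3 fires, +2 burnt (F count now 3)
Step 2: +4 fires, +3 burnt (F count now 4)
Step 3: +3 fires, +4 burnt (F count now 3)
Step 4: +4 fires, +3 burnt (F count now 4)
Step 5: +0 fires, +4 burnt (F count now 0)
Fire out after step 5
Initially T: 16, now '.': 23
Total burnt (originally-T cells now '.'): 14

Answer: 14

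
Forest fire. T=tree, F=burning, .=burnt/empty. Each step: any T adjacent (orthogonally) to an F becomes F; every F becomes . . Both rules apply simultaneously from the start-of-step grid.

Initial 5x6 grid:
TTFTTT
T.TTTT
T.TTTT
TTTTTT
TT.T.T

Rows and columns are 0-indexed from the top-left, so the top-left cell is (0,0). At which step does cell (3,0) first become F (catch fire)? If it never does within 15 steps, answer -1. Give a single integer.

Step 1: cell (3,0)='T' (+3 fires, +1 burnt)
Step 2: cell (3,0)='T' (+4 fires, +3 burnt)
Step 3: cell (3,0)='T' (+5 fires, +4 burnt)
Step 4: cell (3,0)='T' (+5 fires, +5 burnt)
Step 5: cell (3,0)='F' (+5 fires, +5 burnt)
  -> target ignites at step 5
Step 6: cell (3,0)='.' (+2 fires, +5 burnt)
Step 7: cell (3,0)='.' (+1 fires, +2 burnt)
Step 8: cell (3,0)='.' (+0 fires, +1 burnt)
  fire out at step 8

5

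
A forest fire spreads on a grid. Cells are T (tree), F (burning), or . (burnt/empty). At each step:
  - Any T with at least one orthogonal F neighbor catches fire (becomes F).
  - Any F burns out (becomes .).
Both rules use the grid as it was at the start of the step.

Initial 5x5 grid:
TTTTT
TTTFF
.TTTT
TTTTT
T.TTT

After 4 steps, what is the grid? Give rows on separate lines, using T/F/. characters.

Step 1: 5 trees catch fire, 2 burn out
  TTTFF
  TTF..
  .TTFF
  TTTTT
  T.TTT
Step 2: 5 trees catch fire, 5 burn out
  TTF..
  TF...
  .TF..
  TTTFF
  T.TTT
Step 3: 6 trees catch fire, 5 burn out
  TF...
  F....
  .F...
  TTF..
  T.TFF
Step 4: 3 trees catch fire, 6 burn out
  F....
  .....
  .....
  TF...
  T.F..

F....
.....
.....
TF...
T.F..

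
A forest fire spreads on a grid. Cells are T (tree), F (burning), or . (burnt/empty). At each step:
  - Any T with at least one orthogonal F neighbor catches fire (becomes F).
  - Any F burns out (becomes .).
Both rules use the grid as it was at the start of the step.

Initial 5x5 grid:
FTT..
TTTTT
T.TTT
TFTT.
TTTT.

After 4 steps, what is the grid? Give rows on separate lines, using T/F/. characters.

Step 1: 5 trees catch fire, 2 burn out
  .FT..
  FTTTT
  T.TTT
  F.FT.
  TFTT.
Step 2: 7 trees catch fire, 5 burn out
  ..F..
  .FTTT
  F.FTT
  ...F.
  F.FT.
Step 3: 3 trees catch fire, 7 burn out
  .....
  ..FTT
  ...FT
  .....
  ...F.
Step 4: 2 trees catch fire, 3 burn out
  .....
  ...FT
  ....F
  .....
  .....

.....
...FT
....F
.....
.....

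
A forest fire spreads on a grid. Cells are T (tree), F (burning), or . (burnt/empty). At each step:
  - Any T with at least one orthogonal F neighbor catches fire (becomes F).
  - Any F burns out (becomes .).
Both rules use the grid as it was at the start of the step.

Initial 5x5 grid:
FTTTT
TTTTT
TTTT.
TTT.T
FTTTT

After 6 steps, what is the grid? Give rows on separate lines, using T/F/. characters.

Step 1: 4 trees catch fire, 2 burn out
  .FTTT
  FTTTT
  TTTT.
  FTT.T
  .FTTT
Step 2: 5 trees catch fire, 4 burn out
  ..FTT
  .FTTT
  FTTT.
  .FT.T
  ..FTT
Step 3: 5 trees catch fire, 5 burn out
  ...FT
  ..FTT
  .FTT.
  ..F.T
  ...FT
Step 4: 4 trees catch fire, 5 burn out
  ....F
  ...FT
  ..FT.
  ....T
  ....F
Step 5: 3 trees catch fire, 4 burn out
  .....
  ....F
  ...F.
  ....F
  .....
Step 6: 0 trees catch fire, 3 burn out
  .....
  .....
  .....
  .....
  .....

.....
.....
.....
.....
.....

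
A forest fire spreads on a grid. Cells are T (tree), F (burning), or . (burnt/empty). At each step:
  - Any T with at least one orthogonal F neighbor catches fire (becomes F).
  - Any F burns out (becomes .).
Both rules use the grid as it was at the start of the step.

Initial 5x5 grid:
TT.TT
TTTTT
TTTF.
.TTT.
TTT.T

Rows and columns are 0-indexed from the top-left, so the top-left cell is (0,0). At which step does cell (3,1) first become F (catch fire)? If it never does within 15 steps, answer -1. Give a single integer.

Step 1: cell (3,1)='T' (+3 fires, +1 burnt)
Step 2: cell (3,1)='T' (+5 fires, +3 burnt)
Step 3: cell (3,1)='F' (+5 fires, +5 burnt)
  -> target ignites at step 3
Step 4: cell (3,1)='.' (+3 fires, +5 burnt)
Step 5: cell (3,1)='.' (+2 fires, +3 burnt)
Step 6: cell (3,1)='.' (+0 fires, +2 burnt)
  fire out at step 6

3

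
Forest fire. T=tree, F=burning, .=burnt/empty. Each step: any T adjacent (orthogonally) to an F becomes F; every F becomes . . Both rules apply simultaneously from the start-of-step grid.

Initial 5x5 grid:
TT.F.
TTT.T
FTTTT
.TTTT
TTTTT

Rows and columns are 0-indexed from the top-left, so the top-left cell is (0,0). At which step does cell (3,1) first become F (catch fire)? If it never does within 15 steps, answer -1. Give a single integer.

Step 1: cell (3,1)='T' (+2 fires, +2 burnt)
Step 2: cell (3,1)='F' (+4 fires, +2 burnt)
  -> target ignites at step 2
Step 3: cell (3,1)='.' (+5 fires, +4 burnt)
Step 4: cell (3,1)='.' (+4 fires, +5 burnt)
Step 5: cell (3,1)='.' (+3 fires, +4 burnt)
Step 6: cell (3,1)='.' (+1 fires, +3 burnt)
Step 7: cell (3,1)='.' (+0 fires, +1 burnt)
  fire out at step 7

2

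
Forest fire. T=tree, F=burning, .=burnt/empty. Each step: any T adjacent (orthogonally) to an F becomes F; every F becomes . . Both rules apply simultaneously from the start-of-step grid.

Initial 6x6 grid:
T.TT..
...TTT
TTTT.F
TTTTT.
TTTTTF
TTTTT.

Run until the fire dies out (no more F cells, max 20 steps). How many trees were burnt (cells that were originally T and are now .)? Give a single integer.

Answer: 24

Derivation:
Step 1: +2 fires, +2 burnt (F count now 2)
Step 2: +4 fires, +2 burnt (F count now 4)
Step 3: +4 fires, +4 burnt (F count now 4)
Step 4: +5 fires, +4 burnt (F count now 5)
Step 5: +5 fires, +5 burnt (F count now 5)
Step 6: +3 fires, +5 burnt (F count now 3)
Step 7: +1 fires, +3 burnt (F count now 1)
Step 8: +0 fires, +1 burnt (F count now 0)
Fire out after step 8
Initially T: 25, now '.': 35
Total burnt (originally-T cells now '.'): 24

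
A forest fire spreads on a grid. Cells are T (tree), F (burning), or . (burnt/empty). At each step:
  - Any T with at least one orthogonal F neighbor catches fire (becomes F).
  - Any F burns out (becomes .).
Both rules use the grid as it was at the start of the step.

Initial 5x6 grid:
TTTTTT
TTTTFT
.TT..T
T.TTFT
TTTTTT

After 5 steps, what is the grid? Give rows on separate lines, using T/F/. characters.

Step 1: 6 trees catch fire, 2 burn out
  TTTTFT
  TTTF.F
  .TT..T
  T.TF.F
  TTTTFT
Step 2: 7 trees catch fire, 6 burn out
  TTTF.F
  TTF...
  .TT..F
  T.F...
  TTTF.F
Step 3: 4 trees catch fire, 7 burn out
  TTF...
  TF....
  .TF...
  T.....
  TTF...
Step 4: 4 trees catch fire, 4 burn out
  TF....
  F.....
  .F....
  T.....
  TF....
Step 5: 2 trees catch fire, 4 burn out
  F.....
  ......
  ......
  T.....
  F.....

F.....
......
......
T.....
F.....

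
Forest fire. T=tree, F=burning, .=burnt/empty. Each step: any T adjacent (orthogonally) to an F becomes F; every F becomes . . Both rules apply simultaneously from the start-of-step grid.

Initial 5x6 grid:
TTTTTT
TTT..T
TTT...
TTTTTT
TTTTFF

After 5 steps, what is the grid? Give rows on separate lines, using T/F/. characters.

Step 1: 3 trees catch fire, 2 burn out
  TTTTTT
  TTT..T
  TTT...
  TTTTFF
  TTTF..
Step 2: 2 trees catch fire, 3 burn out
  TTTTTT
  TTT..T
  TTT...
  TTTF..
  TTF...
Step 3: 2 trees catch fire, 2 burn out
  TTTTTT
  TTT..T
  TTT...
  TTF...
  TF....
Step 4: 3 trees catch fire, 2 burn out
  TTTTTT
  TTT..T
  TTF...
  TF....
  F.....
Step 5: 3 trees catch fire, 3 burn out
  TTTTTT
  TTF..T
  TF....
  F.....
  ......

TTTTTT
TTF..T
TF....
F.....
......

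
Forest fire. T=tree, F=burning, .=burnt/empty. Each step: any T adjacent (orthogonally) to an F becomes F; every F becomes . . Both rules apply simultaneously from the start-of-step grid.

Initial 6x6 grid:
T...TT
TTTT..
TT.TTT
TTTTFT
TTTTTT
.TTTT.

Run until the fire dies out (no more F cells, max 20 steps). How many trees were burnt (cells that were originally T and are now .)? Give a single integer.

Step 1: +4 fires, +1 burnt (F count now 4)
Step 2: +6 fires, +4 burnt (F count now 6)
Step 3: +4 fires, +6 burnt (F count now 4)
Step 4: +5 fires, +4 burnt (F count now 5)
Step 5: +4 fires, +5 burnt (F count now 4)
Step 6: +1 fires, +4 burnt (F count now 1)
Step 7: +1 fires, +1 burnt (F count now 1)
Step 8: +0 fires, +1 burnt (F count now 0)
Fire out after step 8
Initially T: 27, now '.': 34
Total burnt (originally-T cells now '.'): 25

Answer: 25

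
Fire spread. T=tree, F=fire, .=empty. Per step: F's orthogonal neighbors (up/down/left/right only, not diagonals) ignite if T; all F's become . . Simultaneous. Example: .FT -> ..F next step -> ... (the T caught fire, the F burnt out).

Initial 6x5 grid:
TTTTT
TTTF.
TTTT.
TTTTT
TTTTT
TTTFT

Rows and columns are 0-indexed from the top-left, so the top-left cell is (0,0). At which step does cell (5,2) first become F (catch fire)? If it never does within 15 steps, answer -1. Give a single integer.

Step 1: cell (5,2)='F' (+6 fires, +2 burnt)
  -> target ignites at step 1
Step 2: cell (5,2)='.' (+8 fires, +6 burnt)
Step 3: cell (5,2)='.' (+7 fires, +8 burnt)
Step 4: cell (5,2)='.' (+4 fires, +7 burnt)
Step 5: cell (5,2)='.' (+1 fires, +4 burnt)
Step 6: cell (5,2)='.' (+0 fires, +1 burnt)
  fire out at step 6

1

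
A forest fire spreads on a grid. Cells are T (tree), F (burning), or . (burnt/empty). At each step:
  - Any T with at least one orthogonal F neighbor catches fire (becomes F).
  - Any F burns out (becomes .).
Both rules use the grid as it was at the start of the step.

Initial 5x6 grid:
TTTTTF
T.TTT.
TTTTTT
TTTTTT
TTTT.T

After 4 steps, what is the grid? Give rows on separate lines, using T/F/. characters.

Step 1: 1 trees catch fire, 1 burn out
  TTTTF.
  T.TTT.
  TTTTTT
  TTTTTT
  TTTT.T
Step 2: 2 trees catch fire, 1 burn out
  TTTF..
  T.TTF.
  TTTTTT
  TTTTTT
  TTTT.T
Step 3: 3 trees catch fire, 2 burn out
  TTF...
  T.TF..
  TTTTFT
  TTTTTT
  TTTT.T
Step 4: 5 trees catch fire, 3 burn out
  TF....
  T.F...
  TTTF.F
  TTTTFT
  TTTT.T

TF....
T.F...
TTTF.F
TTTTFT
TTTT.T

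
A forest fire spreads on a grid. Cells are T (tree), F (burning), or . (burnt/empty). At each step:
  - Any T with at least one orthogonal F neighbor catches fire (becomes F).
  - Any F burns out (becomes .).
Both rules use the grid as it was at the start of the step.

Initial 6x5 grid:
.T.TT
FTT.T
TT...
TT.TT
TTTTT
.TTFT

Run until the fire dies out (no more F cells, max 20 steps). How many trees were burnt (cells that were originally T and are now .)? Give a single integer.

Step 1: +5 fires, +2 burnt (F count now 5)
Step 2: +8 fires, +5 burnt (F count now 8)
Step 3: +4 fires, +8 burnt (F count now 4)
Step 4: +0 fires, +4 burnt (F count now 0)
Fire out after step 4
Initially T: 20, now '.': 27
Total burnt (originally-T cells now '.'): 17

Answer: 17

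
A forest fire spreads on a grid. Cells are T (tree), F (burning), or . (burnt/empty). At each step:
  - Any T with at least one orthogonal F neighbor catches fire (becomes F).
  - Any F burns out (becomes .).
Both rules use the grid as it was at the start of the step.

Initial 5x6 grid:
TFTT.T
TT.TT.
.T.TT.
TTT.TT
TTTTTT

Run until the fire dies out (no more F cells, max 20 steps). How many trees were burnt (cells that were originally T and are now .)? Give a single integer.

Answer: 21

Derivation:
Step 1: +3 fires, +1 burnt (F count now 3)
Step 2: +3 fires, +3 burnt (F count now 3)
Step 3: +2 fires, +3 burnt (F count now 2)
Step 4: +5 fires, +2 burnt (F count now 5)
Step 5: +3 fires, +5 burnt (F count now 3)
Step 6: +2 fires, +3 burnt (F count now 2)
Step 7: +2 fires, +2 burnt (F count now 2)
Step 8: +1 fires, +2 burnt (F count now 1)
Step 9: +0 fires, +1 burnt (F count now 0)
Fire out after step 9
Initially T: 22, now '.': 29
Total burnt (originally-T cells now '.'): 21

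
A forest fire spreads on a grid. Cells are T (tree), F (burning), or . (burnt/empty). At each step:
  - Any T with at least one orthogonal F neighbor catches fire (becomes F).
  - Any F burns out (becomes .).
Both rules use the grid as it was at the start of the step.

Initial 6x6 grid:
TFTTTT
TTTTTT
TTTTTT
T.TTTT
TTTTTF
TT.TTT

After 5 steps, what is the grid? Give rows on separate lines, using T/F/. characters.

Step 1: 6 trees catch fire, 2 burn out
  F.FTTT
  TFTTTT
  TTTTTT
  T.TTTF
  TTTTF.
  TT.TTF
Step 2: 8 trees catch fire, 6 burn out
  ...FTT
  F.FTTT
  TFTTTF
  T.TTF.
  TTTF..
  TT.TF.
Step 3: 9 trees catch fire, 8 burn out
  ....FT
  ...FTF
  F.FTF.
  T.TF..
  TTF...
  TT.F..
Step 4: 6 trees catch fire, 9 burn out
  .....F
  ....F.
  ...F..
  F.F...
  TF....
  TT....
Step 5: 2 trees catch fire, 6 burn out
  ......
  ......
  ......
  ......
  F.....
  TF....

......
......
......
......
F.....
TF....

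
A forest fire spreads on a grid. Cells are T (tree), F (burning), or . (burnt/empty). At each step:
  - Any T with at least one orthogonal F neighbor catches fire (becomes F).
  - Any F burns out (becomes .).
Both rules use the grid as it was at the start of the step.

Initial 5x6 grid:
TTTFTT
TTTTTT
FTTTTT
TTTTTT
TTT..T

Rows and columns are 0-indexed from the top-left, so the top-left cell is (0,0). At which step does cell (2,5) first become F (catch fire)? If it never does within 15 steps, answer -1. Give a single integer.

Step 1: cell (2,5)='T' (+6 fires, +2 burnt)
Step 2: cell (2,5)='T' (+10 fires, +6 burnt)
Step 3: cell (2,5)='T' (+5 fires, +10 burnt)
Step 4: cell (2,5)='F' (+3 fires, +5 burnt)
  -> target ignites at step 4
Step 5: cell (2,5)='.' (+1 fires, +3 burnt)
Step 6: cell (2,5)='.' (+1 fires, +1 burnt)
Step 7: cell (2,5)='.' (+0 fires, +1 burnt)
  fire out at step 7

4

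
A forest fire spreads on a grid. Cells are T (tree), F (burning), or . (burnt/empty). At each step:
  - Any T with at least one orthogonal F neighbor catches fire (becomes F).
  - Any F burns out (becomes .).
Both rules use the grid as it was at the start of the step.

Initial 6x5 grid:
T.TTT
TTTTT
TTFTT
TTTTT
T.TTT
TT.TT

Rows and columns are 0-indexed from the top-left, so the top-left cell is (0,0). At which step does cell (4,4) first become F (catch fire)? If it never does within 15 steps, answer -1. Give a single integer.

Step 1: cell (4,4)='T' (+4 fires, +1 burnt)
Step 2: cell (4,4)='T' (+8 fires, +4 burnt)
Step 3: cell (4,4)='T' (+6 fires, +8 burnt)
Step 4: cell (4,4)='F' (+5 fires, +6 burnt)
  -> target ignites at step 4
Step 5: cell (4,4)='.' (+2 fires, +5 burnt)
Step 6: cell (4,4)='.' (+1 fires, +2 burnt)
Step 7: cell (4,4)='.' (+0 fires, +1 burnt)
  fire out at step 7

4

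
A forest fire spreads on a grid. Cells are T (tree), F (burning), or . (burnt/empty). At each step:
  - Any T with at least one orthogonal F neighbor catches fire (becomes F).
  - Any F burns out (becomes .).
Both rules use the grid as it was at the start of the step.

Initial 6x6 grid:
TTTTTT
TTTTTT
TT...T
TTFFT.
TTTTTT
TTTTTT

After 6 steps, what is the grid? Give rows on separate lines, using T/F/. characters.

Step 1: 4 trees catch fire, 2 burn out
  TTTTTT
  TTTTTT
  TT...T
  TF..F.
  TTFFTT
  TTTTTT
Step 2: 6 trees catch fire, 4 burn out
  TTTTTT
  TTTTTT
  TF...T
  F.....
  TF..FT
  TTFFTT
Step 3: 6 trees catch fire, 6 burn out
  TTTTTT
  TFTTTT
  F....T
  ......
  F....F
  TF..FT
Step 4: 5 trees catch fire, 6 burn out
  TFTTTT
  F.FTTT
  .....T
  ......
  ......
  F....F
Step 5: 3 trees catch fire, 5 burn out
  F.FTTT
  ...FTT
  .....T
  ......
  ......
  ......
Step 6: 2 trees catch fire, 3 burn out
  ...FTT
  ....FT
  .....T
  ......
  ......
  ......

...FTT
....FT
.....T
......
......
......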